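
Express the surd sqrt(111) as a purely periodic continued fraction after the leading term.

[10; (1, 1, 6, 1, 1, 20)]

Write x_i = (sqrt(111) + m_i)/d_i with (m_0, d_0) = (0, 1). a_0 = floor(sqrt(111)) = 10, since 10^2 = 100 <= 111 < 121 = 11^2.
Iterate m_{i+1} = d_i*a_i - m_i, d_{i+1} = (111 - m_{i+1}^2)/d_i, a_{i+1} = floor((a_0 + m_{i+1})/d_{i+1}):
  m_1 = 1*10 - 0 = 10, d_1 = (111 - 10^2)/1 = 11/1 = 11, a_1 = floor((10 + 10)/11) = 1.
  m_2 = 11*1 - 10 = 1, d_2 = (111 - 1^2)/11 = 110/11 = 10, a_2 = floor((10 + 1)/10) = 1.
  m_3 = 10*1 - 1 = 9, d_3 = (111 - 9^2)/10 = 30/10 = 3, a_3 = floor((10 + 9)/3) = 6.
  m_4 = 3*6 - 9 = 9, d_4 = (111 - 9^2)/3 = 30/3 = 10, a_4 = floor((10 + 9)/10) = 1.
  m_5 = 10*1 - 9 = 1, d_5 = (111 - 1^2)/10 = 110/10 = 11, a_5 = floor((10 + 1)/11) = 1.
  m_6 = 11*1 - 1 = 10, d_6 = (111 - 10^2)/11 = 11/11 = 1, a_6 = floor((10 + 10)/1) = 20.
  m_7 = 1*20 - 10 = 10, d_7 = (111 - 10^2)/1 = 11/1 = 11: (m_7, d_7) = (m_1, d_1) = (10, 11), so from here the quotients repeat a_1, ..., a_6; the period length is 6.
Hence the expansion of sqrt(111) is a_0 = 10 followed by the repeating block 1, 1, 6, 1, 1, 20 (period 6).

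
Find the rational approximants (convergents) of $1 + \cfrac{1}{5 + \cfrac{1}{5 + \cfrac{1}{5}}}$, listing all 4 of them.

1/1, 6/5, 31/26, 161/135

Using the convergent recurrence p_i = a_i*p_{i-1} + p_{i-2}, q_i = a_i*q_{i-1} + q_{i-2} with p_{-2}=0, p_{-1}=1, q_{-2}=1, q_{-1}=0:
  i=0: a_0=1, p_0 = 1*1 + 0 = 1, q_0 = 1*0 + 1 = 1.
  i=1: a_1=5, p_1 = 5*1 + 1 = 6, q_1 = 5*1 + 0 = 5.
  i=2: a_2=5, p_2 = 5*6 + 1 = 31, q_2 = 5*5 + 1 = 26.
  i=3: a_3=5, p_3 = 5*31 + 6 = 161, q_3 = 5*26 + 5 = 135.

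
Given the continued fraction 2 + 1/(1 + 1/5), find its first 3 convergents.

2/1, 3/1, 17/6

Using the convergent recurrence p_i = a_i*p_{i-1} + p_{i-2}, q_i = a_i*q_{i-1} + q_{i-2} with p_{-2}=0, p_{-1}=1, q_{-2}=1, q_{-1}=0:
  i=0: a_0=2, p_0 = 2*1 + 0 = 2, q_0 = 2*0 + 1 = 1.
  i=1: a_1=1, p_1 = 1*2 + 1 = 3, q_1 = 1*1 + 0 = 1.
  i=2: a_2=5, p_2 = 5*3 + 2 = 17, q_2 = 5*1 + 1 = 6.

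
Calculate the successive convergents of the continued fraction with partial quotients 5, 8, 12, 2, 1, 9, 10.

Using the convergent recurrence p_i = a_i*p_{i-1} + p_{i-2}, q_i = a_i*q_{i-1} + q_{i-2} with p_{-2}=0, p_{-1}=1, q_{-2}=1, q_{-1}=0:
  i=0: a_0=5, p_0 = 5*1 + 0 = 5, q_0 = 5*0 + 1 = 1.
  i=1: a_1=8, p_1 = 8*5 + 1 = 41, q_1 = 8*1 + 0 = 8.
  i=2: a_2=12, p_2 = 12*41 + 5 = 497, q_2 = 12*8 + 1 = 97.
  i=3: a_3=2, p_3 = 2*497 + 41 = 1035, q_3 = 2*97 + 8 = 202.
  i=4: a_4=1, p_4 = 1*1035 + 497 = 1532, q_4 = 1*202 + 97 = 299.
  i=5: a_5=9, p_5 = 9*1532 + 1035 = 14823, q_5 = 9*299 + 202 = 2893.
  i=6: a_6=10, p_6 = 10*14823 + 1532 = 149762, q_6 = 10*2893 + 299 = 29229.

5/1, 41/8, 497/97, 1035/202, 1532/299, 14823/2893, 149762/29229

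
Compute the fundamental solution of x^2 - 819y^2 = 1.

First expand sqrt(819) as a continued fraction. With x_i = (sqrt(819) + m_i)/d_i and (m_0, d_0) = (0, 1): a_0 = floor(sqrt(819)) = 28, since 28^2 = 784 <= 819 < 841 = 29^2.
Iterate m_{i+1} = d_i*a_i - m_i, d_{i+1} = (819 - m_{i+1}^2)/d_i, a_{i+1} = floor((a_0 + m_{i+1})/d_{i+1}):
  m_1 = 1*28 - 0 = 28, d_1 = (819 - 28^2)/1 = 35/1 = 35, a_1 = floor((28 + 28)/35) = 1.
  m_2 = 35*1 - 28 = 7, d_2 = (819 - 7^2)/35 = 770/35 = 22, a_2 = floor((28 + 7)/22) = 1.
  m_3 = 22*1 - 7 = 15, d_3 = (819 - 15^2)/22 = 594/22 = 27, a_3 = floor((28 + 15)/27) = 1.
  m_4 = 27*1 - 15 = 12, d_4 = (819 - 12^2)/27 = 675/27 = 25, a_4 = floor((28 + 12)/25) = 1.
  m_5 = 25*1 - 12 = 13, d_5 = (819 - 13^2)/25 = 650/25 = 26, a_5 = floor((28 + 13)/26) = 1.
  m_6 = 26*1 - 13 = 13, d_6 = (819 - 13^2)/26 = 650/26 = 25, a_6 = floor((28 + 13)/25) = 1.
  m_7 = 25*1 - 13 = 12, d_7 = (819 - 12^2)/25 = 675/25 = 27, a_7 = floor((28 + 12)/27) = 1.
  m_8 = 27*1 - 12 = 15, d_8 = (819 - 15^2)/27 = 594/27 = 22, a_8 = floor((28 + 15)/22) = 1.
  m_9 = 22*1 - 15 = 7, d_9 = (819 - 7^2)/22 = 770/22 = 35, a_9 = floor((28 + 7)/35) = 1.
  m_10 = 35*1 - 7 = 28, d_10 = (819 - 28^2)/35 = 35/35 = 1, a_10 = floor((28 + 28)/1) = 56.
  m_11 = 1*56 - 28 = 28, d_11 = (819 - 28^2)/1 = 35/1 = 35: (m_11, d_11) = (m_1, d_1) = (28, 35), so from here the quotients repeat a_1, ..., a_10; the period length is 10.
So sqrt(819) = [28; (1, 1, 1, 1, 1, 1, 1, 1, 1, 56)] with period length k = 10.
k is even, so the fundamental solution of x^2 - 819y^2 = 1 is (p_{k-1}, q_{k-1}) = (p_9, q_9); compute convergents through index 9.
Convergents (p_i = a_i*p_{i-1} + p_{i-2}, q_i = a_i*q_{i-1} + q_{i-2} with p_{-2}=0, p_{-1}=1, q_{-2}=1, q_{-1}=0):
  i=0: a_0=28, p_0 = 28*1 + 0 = 28, q_0 = 28*0 + 1 = 1.
  i=1: a_1=1, p_1 = 1*28 + 1 = 29, q_1 = 1*1 + 0 = 1.
  i=2: a_2=1, p_2 = 1*29 + 28 = 57, q_2 = 1*1 + 1 = 2.
  i=3: a_3=1, p_3 = 1*57 + 29 = 86, q_3 = 1*2 + 1 = 3.
  i=4: a_4=1, p_4 = 1*86 + 57 = 143, q_4 = 1*3 + 2 = 5.
  i=5: a_5=1, p_5 = 1*143 + 86 = 229, q_5 = 1*5 + 3 = 8.
  i=6: a_6=1, p_6 = 1*229 + 143 = 372, q_6 = 1*8 + 5 = 13.
  i=7: a_7=1, p_7 = 1*372 + 229 = 601, q_7 = 1*13 + 8 = 21.
  i=8: a_8=1, p_8 = 1*601 + 372 = 973, q_8 = 1*21 + 13 = 34.
  i=9: a_9=1, p_9 = 1*973 + 601 = 1574, q_9 = 1*34 + 21 = 55.
Check: 1574^2 - 819*55^2 = 2477476 - 2477475 = 1, so (x, y) = (1574, 55) solves the equation, and by the theorem it is the least positive solution.

(x, y) = (1574, 55)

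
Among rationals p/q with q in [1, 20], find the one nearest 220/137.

29/18

Expand x = 220/137 as a continued fraction with the Euclidean algorithm:
  220 = 1*137 + 83, so a_0 = 1.
  137 = 1*83 + 54, so a_1 = 1.
  83 = 1*54 + 29, so a_2 = 1.
  54 = 1*29 + 25, so a_3 = 1.
  29 = 1*25 + 4, so a_4 = 1.
  25 = 6*4 + 1, so a_5 = 6.
  4 = 4*1 + 0, so a_6 = 4.
so x = [1; 1, 1, 1, 1, 6, 4].
Convergents (p_i = a_i*p_{i-1} + p_{i-2}, q_i = a_i*q_{i-1} + q_{i-2} with p_{-2}=0, p_{-1}=1, q_{-2}=1, q_{-1}=0), until the denominator exceeds 20:
  i=0: a_0=1, p_0 = 1*1 + 0 = 1, q_0 = 1*0 + 1 = 1.
  i=1: a_1=1, p_1 = 1*1 + 1 = 2, q_1 = 1*1 + 0 = 1.
  i=2: a_2=1, p_2 = 1*2 + 1 = 3, q_2 = 1*1 + 1 = 2.
  i=3: a_3=1, p_3 = 1*3 + 2 = 5, q_3 = 1*2 + 1 = 3.
  i=4: a_4=1, p_4 = 1*5 + 3 = 8, q_4 = 1*3 + 2 = 5.
  i=5: a_5=6, p_5 = 6*8 + 5 = 53, q_5 = 6*5 + 3 = 33.
q_5 = 33 > 20, so the last convergent with denominator <= 20 is p_4/q_4 = 8/5.
The closest fraction with denominator <= 20 is either p_4/q_4 or the intermediate fraction (k*p_4 + p_3)/(k*q_4 + q_3) with the largest k >= 1 whose denominator stays <= 20; these approach x as k grows, and every other convergent or intermediate fraction in range is farther away.
Largest k: floor((20 - q_3)/q_4) = floor((20 - 3)/5) = 3.
That gives (3*8 + 5)/(3*5 + 3) = 29/18.
Compare the errors: |x - 8/5| = |220*5 - 8*137|/(137*5) = 4/685, and |x - 29/18| = |220*18 - 29*137|/(137*18) = 13/2466.
Cross-multiplying, 13*685 = 8905 < 9864 = 4*2466, so 13/2466 is smaller: the intermediate fraction 29/18 is closer to x than 8/5.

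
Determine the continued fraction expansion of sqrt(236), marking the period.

Write x_i = (sqrt(236) + m_i)/d_i with (m_0, d_0) = (0, 1). a_0 = floor(sqrt(236)) = 15, since 15^2 = 225 <= 236 < 256 = 16^2.
Iterate m_{i+1} = d_i*a_i - m_i, d_{i+1} = (236 - m_{i+1}^2)/d_i, a_{i+1} = floor((a_0 + m_{i+1})/d_{i+1}):
  m_1 = 1*15 - 0 = 15, d_1 = (236 - 15^2)/1 = 11/1 = 11, a_1 = floor((15 + 15)/11) = 2.
  m_2 = 11*2 - 15 = 7, d_2 = (236 - 7^2)/11 = 187/11 = 17, a_2 = floor((15 + 7)/17) = 1.
  m_3 = 17*1 - 7 = 10, d_3 = (236 - 10^2)/17 = 136/17 = 8, a_3 = floor((15 + 10)/8) = 3.
  m_4 = 8*3 - 10 = 14, d_4 = (236 - 14^2)/8 = 40/8 = 5, a_4 = floor((15 + 14)/5) = 5.
  m_5 = 5*5 - 14 = 11, d_5 = (236 - 11^2)/5 = 115/5 = 23, a_5 = floor((15 + 11)/23) = 1.
  m_6 = 23*1 - 11 = 12, d_6 = (236 - 12^2)/23 = 92/23 = 4, a_6 = floor((15 + 12)/4) = 6.
  m_7 = 4*6 - 12 = 12, d_7 = (236 - 12^2)/4 = 92/4 = 23, a_7 = floor((15 + 12)/23) = 1.
  m_8 = 23*1 - 12 = 11, d_8 = (236 - 11^2)/23 = 115/23 = 5, a_8 = floor((15 + 11)/5) = 5.
  m_9 = 5*5 - 11 = 14, d_9 = (236 - 14^2)/5 = 40/5 = 8, a_9 = floor((15 + 14)/8) = 3.
  m_10 = 8*3 - 14 = 10, d_10 = (236 - 10^2)/8 = 136/8 = 17, a_10 = floor((15 + 10)/17) = 1.
  m_11 = 17*1 - 10 = 7, d_11 = (236 - 7^2)/17 = 187/17 = 11, a_11 = floor((15 + 7)/11) = 2.
  m_12 = 11*2 - 7 = 15, d_12 = (236 - 15^2)/11 = 11/11 = 1, a_12 = floor((15 + 15)/1) = 30.
  m_13 = 1*30 - 15 = 15, d_13 = (236 - 15^2)/1 = 11/1 = 11: (m_13, d_13) = (m_1, d_1) = (15, 11), so from here the quotients repeat a_1, ..., a_12; the period length is 12.
Hence the expansion of sqrt(236) is a_0 = 15 followed by the repeating block 2, 1, 3, 5, 1, 6, 1, 5, 3, 1, 2, 30 (period 12).

[15; (2, 1, 3, 5, 1, 6, 1, 5, 3, 1, 2, 30)]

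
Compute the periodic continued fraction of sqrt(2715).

[52; (9, 2, 6, 2, 9, 104)]

Write x_i = (sqrt(2715) + m_i)/d_i with (m_0, d_0) = (0, 1). a_0 = floor(sqrt(2715)) = 52, since 52^2 = 2704 <= 2715 < 2809 = 53^2.
Iterate m_{i+1} = d_i*a_i - m_i, d_{i+1} = (2715 - m_{i+1}^2)/d_i, a_{i+1} = floor((a_0 + m_{i+1})/d_{i+1}):
  m_1 = 1*52 - 0 = 52, d_1 = (2715 - 52^2)/1 = 11/1 = 11, a_1 = floor((52 + 52)/11) = 9.
  m_2 = 11*9 - 52 = 47, d_2 = (2715 - 47^2)/11 = 506/11 = 46, a_2 = floor((52 + 47)/46) = 2.
  m_3 = 46*2 - 47 = 45, d_3 = (2715 - 45^2)/46 = 690/46 = 15, a_3 = floor((52 + 45)/15) = 6.
  m_4 = 15*6 - 45 = 45, d_4 = (2715 - 45^2)/15 = 690/15 = 46, a_4 = floor((52 + 45)/46) = 2.
  m_5 = 46*2 - 45 = 47, d_5 = (2715 - 47^2)/46 = 506/46 = 11, a_5 = floor((52 + 47)/11) = 9.
  m_6 = 11*9 - 47 = 52, d_6 = (2715 - 52^2)/11 = 11/11 = 1, a_6 = floor((52 + 52)/1) = 104.
  m_7 = 1*104 - 52 = 52, d_7 = (2715 - 52^2)/1 = 11/1 = 11: (m_7, d_7) = (m_1, d_1) = (52, 11), so from here the quotients repeat a_1, ..., a_6; the period length is 6.
Hence the expansion of sqrt(2715) is a_0 = 52 followed by the repeating block 9, 2, 6, 2, 9, 104 (period 6).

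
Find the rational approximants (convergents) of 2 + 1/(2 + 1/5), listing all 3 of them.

2/1, 5/2, 27/11

Using the convergent recurrence p_i = a_i*p_{i-1} + p_{i-2}, q_i = a_i*q_{i-1} + q_{i-2} with p_{-2}=0, p_{-1}=1, q_{-2}=1, q_{-1}=0:
  i=0: a_0=2, p_0 = 2*1 + 0 = 2, q_0 = 2*0 + 1 = 1.
  i=1: a_1=2, p_1 = 2*2 + 1 = 5, q_1 = 2*1 + 0 = 2.
  i=2: a_2=5, p_2 = 5*5 + 2 = 27, q_2 = 5*2 + 1 = 11.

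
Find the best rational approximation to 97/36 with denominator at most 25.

Expand x = 97/36 as a continued fraction with the Euclidean algorithm:
  97 = 2*36 + 25, so a_0 = 2.
  36 = 1*25 + 11, so a_1 = 1.
  25 = 2*11 + 3, so a_2 = 2.
  11 = 3*3 + 2, so a_3 = 3.
  3 = 1*2 + 1, so a_4 = 1.
  2 = 2*1 + 0, so a_5 = 2.
so x = [2; 1, 2, 3, 1, 2].
Convergents (p_i = a_i*p_{i-1} + p_{i-2}, q_i = a_i*q_{i-1} + q_{i-2} with p_{-2}=0, p_{-1}=1, q_{-2}=1, q_{-1}=0), until the denominator exceeds 25:
  i=0: a_0=2, p_0 = 2*1 + 0 = 2, q_0 = 2*0 + 1 = 1.
  i=1: a_1=1, p_1 = 1*2 + 1 = 3, q_1 = 1*1 + 0 = 1.
  i=2: a_2=2, p_2 = 2*3 + 2 = 8, q_2 = 2*1 + 1 = 3.
  i=3: a_3=3, p_3 = 3*8 + 3 = 27, q_3 = 3*3 + 1 = 10.
  i=4: a_4=1, p_4 = 1*27 + 8 = 35, q_4 = 1*10 + 3 = 13.
  i=5: a_5=2, p_5 = 2*35 + 27 = 97, q_5 = 2*13 + 10 = 36.
q_5 = 36 > 25, so the last convergent with denominator <= 25 is p_4/q_4 = 35/13.
The closest fraction with denominator <= 25 is either p_4/q_4 or the intermediate fraction (k*p_4 + p_3)/(k*q_4 + q_3) with the largest k >= 1 whose denominator stays <= 25; these approach x as k grows, and every other convergent or intermediate fraction in range is farther away.
Largest k: floor((25 - q_3)/q_4) = floor((25 - 10)/13) = 1.
That gives (1*35 + 27)/(1*13 + 10) = 62/23.
Compare the errors: |x - 35/13| = |97*13 - 35*36|/(36*13) = 1/468, and |x - 62/23| = |97*23 - 62*36|/(36*23) = 1/828.
Cross-multiplying, 1*468 = 468 < 828 = 1*828, so 1/828 is smaller: the intermediate fraction 62/23 is closer to x than 35/13.

62/23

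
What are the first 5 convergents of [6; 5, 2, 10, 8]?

Using the convergent recurrence p_i = a_i*p_{i-1} + p_{i-2}, q_i = a_i*q_{i-1} + q_{i-2} with p_{-2}=0, p_{-1}=1, q_{-2}=1, q_{-1}=0:
  i=0: a_0=6, p_0 = 6*1 + 0 = 6, q_0 = 6*0 + 1 = 1.
  i=1: a_1=5, p_1 = 5*6 + 1 = 31, q_1 = 5*1 + 0 = 5.
  i=2: a_2=2, p_2 = 2*31 + 6 = 68, q_2 = 2*5 + 1 = 11.
  i=3: a_3=10, p_3 = 10*68 + 31 = 711, q_3 = 10*11 + 5 = 115.
  i=4: a_4=8, p_4 = 8*711 + 68 = 5756, q_4 = 8*115 + 11 = 931.

6/1, 31/5, 68/11, 711/115, 5756/931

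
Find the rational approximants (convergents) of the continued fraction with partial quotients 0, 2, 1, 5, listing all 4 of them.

Using the convergent recurrence p_i = a_i*p_{i-1} + p_{i-2}, q_i = a_i*q_{i-1} + q_{i-2} with p_{-2}=0, p_{-1}=1, q_{-2}=1, q_{-1}=0:
  i=0: a_0=0, p_0 = 0*1 + 0 = 0, q_0 = 0*0 + 1 = 1.
  i=1: a_1=2, p_1 = 2*0 + 1 = 1, q_1 = 2*1 + 0 = 2.
  i=2: a_2=1, p_2 = 1*1 + 0 = 1, q_2 = 1*2 + 1 = 3.
  i=3: a_3=5, p_3 = 5*1 + 1 = 6, q_3 = 5*3 + 2 = 17.

0/1, 1/2, 1/3, 6/17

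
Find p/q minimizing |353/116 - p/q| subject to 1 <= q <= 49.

70/23

Expand x = 353/116 as a continued fraction with the Euclidean algorithm:
  353 = 3*116 + 5, so a_0 = 3.
  116 = 23*5 + 1, so a_1 = 23.
  5 = 5*1 + 0, so a_2 = 5.
so x = [3; 23, 5].
Convergents (p_i = a_i*p_{i-1} + p_{i-2}, q_i = a_i*q_{i-1} + q_{i-2} with p_{-2}=0, p_{-1}=1, q_{-2}=1, q_{-1}=0), until the denominator exceeds 49:
  i=0: a_0=3, p_0 = 3*1 + 0 = 3, q_0 = 3*0 + 1 = 1.
  i=1: a_1=23, p_1 = 23*3 + 1 = 70, q_1 = 23*1 + 0 = 23.
  i=2: a_2=5, p_2 = 5*70 + 3 = 353, q_2 = 5*23 + 1 = 116.
q_2 = 116 > 49, so the last convergent with denominator <= 49 is p_1/q_1 = 70/23.
The closest fraction with denominator <= 49 is either p_1/q_1 or the intermediate fraction (k*p_1 + p_0)/(k*q_1 + q_0) with the largest k >= 1 whose denominator stays <= 49; these approach x as k grows, and every other convergent or intermediate fraction in range is farther away.
Largest k: floor((49 - q_0)/q_1) = floor((49 - 1)/23) = 2.
That gives (2*70 + 3)/(2*23 + 1) = 143/47.
Compare the errors: |x - 70/23| = |353*23 - 70*116|/(116*23) = 1/2668, and |x - 143/47| = |353*47 - 143*116|/(116*47) = 3/5452.
Cross-multiplying, 1*5452 = 5452 < 8004 = 3*2668, so 1/2668 is smaller: the convergent 70/23 is closer to x than 143/47.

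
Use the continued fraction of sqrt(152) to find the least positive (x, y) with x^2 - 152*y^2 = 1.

First expand sqrt(152) as a continued fraction. With x_i = (sqrt(152) + m_i)/d_i and (m_0, d_0) = (0, 1): a_0 = floor(sqrt(152)) = 12, since 12^2 = 144 <= 152 < 169 = 13^2.
Iterate m_{i+1} = d_i*a_i - m_i, d_{i+1} = (152 - m_{i+1}^2)/d_i, a_{i+1} = floor((a_0 + m_{i+1})/d_{i+1}):
  m_1 = 1*12 - 0 = 12, d_1 = (152 - 12^2)/1 = 8/1 = 8, a_1 = floor((12 + 12)/8) = 3.
  m_2 = 8*3 - 12 = 12, d_2 = (152 - 12^2)/8 = 8/8 = 1, a_2 = floor((12 + 12)/1) = 24.
  m_3 = 1*24 - 12 = 12, d_3 = (152 - 12^2)/1 = 8/1 = 8: (m_3, d_3) = (m_1, d_1) = (12, 8), so from here the quotients repeat a_1, a_2; the period length is 2.
So sqrt(152) = [12; (3, 24)] with period length k = 2.
k is even, so the fundamental solution of x^2 - 152y^2 = 1 is (p_{k-1}, q_{k-1}) = (p_1, q_1); compute convergents through index 1.
Convergents (p_i = a_i*p_{i-1} + p_{i-2}, q_i = a_i*q_{i-1} + q_{i-2} with p_{-2}=0, p_{-1}=1, q_{-2}=1, q_{-1}=0):
  i=0: a_0=12, p_0 = 12*1 + 0 = 12, q_0 = 12*0 + 1 = 1.
  i=1: a_1=3, p_1 = 3*12 + 1 = 37, q_1 = 3*1 + 0 = 3.
Check: 37^2 - 152*3^2 = 1369 - 1368 = 1, so (x, y) = (37, 3) solves the equation, and by the theorem it is the least positive solution.

(x, y) = (37, 3)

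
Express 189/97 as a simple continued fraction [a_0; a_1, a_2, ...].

[1; 1, 18, 2, 2]

Run the Euclidean algorithm on 189 and 97; the successive quotients are the partial quotients a_0, a_1, ... (each step inverts the fractional part left over by the previous one):
  189 = 1*97 + 92, so a_0 = 1.
  97 = 1*92 + 5, so a_1 = 1.
  92 = 18*5 + 2, so a_2 = 18.
  5 = 2*2 + 1, so a_3 = 2.
  2 = 2*1 + 0, so a_4 = 2.
The remainder reaches 0 after 5 divisions, so the expansion has 5 partial quotients, read off in order.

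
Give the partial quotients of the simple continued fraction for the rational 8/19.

[0; 2, 2, 1, 2]

Run the Euclidean algorithm on 8 and 19; the successive quotients are the partial quotients a_0, a_1, ... (each step inverts the fractional part left over by the previous one):
  8 = 0*19 + 8, so a_0 = 0.
  19 = 2*8 + 3, so a_1 = 2.
  8 = 2*3 + 2, so a_2 = 2.
  3 = 1*2 + 1, so a_3 = 1.
  2 = 2*1 + 0, so a_4 = 2.
The remainder reaches 0 after 5 divisions, so the expansion has 5 partial quotients, read off in order.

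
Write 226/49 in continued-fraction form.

Run the Euclidean algorithm on 226 and 49; the successive quotients are the partial quotients a_0, a_1, ... (each step inverts the fractional part left over by the previous one):
  226 = 4*49 + 30, so a_0 = 4.
  49 = 1*30 + 19, so a_1 = 1.
  30 = 1*19 + 11, so a_2 = 1.
  19 = 1*11 + 8, so a_3 = 1.
  11 = 1*8 + 3, so a_4 = 1.
  8 = 2*3 + 2, so a_5 = 2.
  3 = 1*2 + 1, so a_6 = 1.
  2 = 2*1 + 0, so a_7 = 2.
The remainder reaches 0 after 8 divisions, so the expansion has 8 partial quotients, read off in order.

[4; 1, 1, 1, 1, 2, 1, 2]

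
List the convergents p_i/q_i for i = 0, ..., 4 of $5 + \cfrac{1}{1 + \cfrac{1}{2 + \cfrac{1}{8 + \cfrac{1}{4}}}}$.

5/1, 6/1, 17/3, 142/25, 585/103

Using the convergent recurrence p_i = a_i*p_{i-1} + p_{i-2}, q_i = a_i*q_{i-1} + q_{i-2} with p_{-2}=0, p_{-1}=1, q_{-2}=1, q_{-1}=0:
  i=0: a_0=5, p_0 = 5*1 + 0 = 5, q_0 = 5*0 + 1 = 1.
  i=1: a_1=1, p_1 = 1*5 + 1 = 6, q_1 = 1*1 + 0 = 1.
  i=2: a_2=2, p_2 = 2*6 + 5 = 17, q_2 = 2*1 + 1 = 3.
  i=3: a_3=8, p_3 = 8*17 + 6 = 142, q_3 = 8*3 + 1 = 25.
  i=4: a_4=4, p_4 = 4*142 + 17 = 585, q_4 = 4*25 + 3 = 103.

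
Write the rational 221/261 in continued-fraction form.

Run the Euclidean algorithm on 221 and 261; the successive quotients are the partial quotients a_0, a_1, ... (each step inverts the fractional part left over by the previous one):
  221 = 0*261 + 221, so a_0 = 0.
  261 = 1*221 + 40, so a_1 = 1.
  221 = 5*40 + 21, so a_2 = 5.
  40 = 1*21 + 19, so a_3 = 1.
  21 = 1*19 + 2, so a_4 = 1.
  19 = 9*2 + 1, so a_5 = 9.
  2 = 2*1 + 0, so a_6 = 2.
The remainder reaches 0 after 7 divisions, so the expansion has 7 partial quotients, read off in order.

[0; 1, 5, 1, 1, 9, 2]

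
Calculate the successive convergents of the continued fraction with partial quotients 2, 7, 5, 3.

2/1, 15/7, 77/36, 246/115

Using the convergent recurrence p_i = a_i*p_{i-1} + p_{i-2}, q_i = a_i*q_{i-1} + q_{i-2} with p_{-2}=0, p_{-1}=1, q_{-2}=1, q_{-1}=0:
  i=0: a_0=2, p_0 = 2*1 + 0 = 2, q_0 = 2*0 + 1 = 1.
  i=1: a_1=7, p_1 = 7*2 + 1 = 15, q_1 = 7*1 + 0 = 7.
  i=2: a_2=5, p_2 = 5*15 + 2 = 77, q_2 = 5*7 + 1 = 36.
  i=3: a_3=3, p_3 = 3*77 + 15 = 246, q_3 = 3*36 + 7 = 115.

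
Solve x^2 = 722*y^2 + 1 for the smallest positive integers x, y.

(x, y) = (22619537, 841812)

First expand sqrt(722) as a continued fraction. With x_i = (sqrt(722) + m_i)/d_i and (m_0, d_0) = (0, 1): a_0 = floor(sqrt(722)) = 26, since 26^2 = 676 <= 722 < 729 = 27^2.
Iterate m_{i+1} = d_i*a_i - m_i, d_{i+1} = (722 - m_{i+1}^2)/d_i, a_{i+1} = floor((a_0 + m_{i+1})/d_{i+1}):
  m_1 = 1*26 - 0 = 26, d_1 = (722 - 26^2)/1 = 46/1 = 46, a_1 = floor((26 + 26)/46) = 1.
  m_2 = 46*1 - 26 = 20, d_2 = (722 - 20^2)/46 = 322/46 = 7, a_2 = floor((26 + 20)/7) = 6.
  m_3 = 7*6 - 20 = 22, d_3 = (722 - 22^2)/7 = 238/7 = 34, a_3 = floor((26 + 22)/34) = 1.
  m_4 = 34*1 - 22 = 12, d_4 = (722 - 12^2)/34 = 578/34 = 17, a_4 = floor((26 + 12)/17) = 2.
  m_5 = 17*2 - 12 = 22, d_5 = (722 - 22^2)/17 = 238/17 = 14, a_5 = floor((26 + 22)/14) = 3.
  m_6 = 14*3 - 22 = 20, d_6 = (722 - 20^2)/14 = 322/14 = 23, a_6 = floor((26 + 20)/23) = 2.
  m_7 = 23*2 - 20 = 26, d_7 = (722 - 26^2)/23 = 46/23 = 2, a_7 = floor((26 + 26)/2) = 26.
  m_8 = 2*26 - 26 = 26, d_8 = (722 - 26^2)/2 = 46/2 = 23, a_8 = floor((26 + 26)/23) = 2.
  m_9 = 23*2 - 26 = 20, d_9 = (722 - 20^2)/23 = 322/23 = 14, a_9 = floor((26 + 20)/14) = 3.
  m_10 = 14*3 - 20 = 22, d_10 = (722 - 22^2)/14 = 238/14 = 17, a_10 = floor((26 + 22)/17) = 2.
  m_11 = 17*2 - 22 = 12, d_11 = (722 - 12^2)/17 = 578/17 = 34, a_11 = floor((26 + 12)/34) = 1.
  m_12 = 34*1 - 12 = 22, d_12 = (722 - 22^2)/34 = 238/34 = 7, a_12 = floor((26 + 22)/7) = 6.
  m_13 = 7*6 - 22 = 20, d_13 = (722 - 20^2)/7 = 322/7 = 46, a_13 = floor((26 + 20)/46) = 1.
  m_14 = 46*1 - 20 = 26, d_14 = (722 - 26^2)/46 = 46/46 = 1, a_14 = floor((26 + 26)/1) = 52.
  m_15 = 1*52 - 26 = 26, d_15 = (722 - 26^2)/1 = 46/1 = 46: (m_15, d_15) = (m_1, d_1) = (26, 46), so from here the quotients repeat a_1, ..., a_14; the period length is 14.
So sqrt(722) = [26; (1, 6, 1, 2, 3, 2, 26, 2, 3, 2, 1, 6, 1, 52)] with period length k = 14.
k is even, so the fundamental solution of x^2 - 722y^2 = 1 is (p_{k-1}, q_{k-1}) = (p_13, q_13); compute convergents through index 13.
Convergents (p_i = a_i*p_{i-1} + p_{i-2}, q_i = a_i*q_{i-1} + q_{i-2} with p_{-2}=0, p_{-1}=1, q_{-2}=1, q_{-1}=0):
  i=0: a_0=26, p_0 = 26*1 + 0 = 26, q_0 = 26*0 + 1 = 1.
  i=1: a_1=1, p_1 = 1*26 + 1 = 27, q_1 = 1*1 + 0 = 1.
  i=2: a_2=6, p_2 = 6*27 + 26 = 188, q_2 = 6*1 + 1 = 7.
  i=3: a_3=1, p_3 = 1*188 + 27 = 215, q_3 = 1*7 + 1 = 8.
  i=4: a_4=2, p_4 = 2*215 + 188 = 618, q_4 = 2*8 + 7 = 23.
  i=5: a_5=3, p_5 = 3*618 + 215 = 2069, q_5 = 3*23 + 8 = 77.
  i=6: a_6=2, p_6 = 2*2069 + 618 = 4756, q_6 = 2*77 + 23 = 177.
  i=7: a_7=26, p_7 = 26*4756 + 2069 = 125725, q_7 = 26*177 + 77 = 4679.
  i=8: a_8=2, p_8 = 2*125725 + 4756 = 256206, q_8 = 2*4679 + 177 = 9535.
  i=9: a_9=3, p_9 = 3*256206 + 125725 = 894343, q_9 = 3*9535 + 4679 = 33284.
  i=10: a_10=2, p_10 = 2*894343 + 256206 = 2044892, q_10 = 2*33284 + 9535 = 76103.
  i=11: a_11=1, p_11 = 1*2044892 + 894343 = 2939235, q_11 = 1*76103 + 33284 = 109387.
  i=12: a_12=6, p_12 = 6*2939235 + 2044892 = 19680302, q_12 = 6*109387 + 76103 = 732425.
  i=13: a_13=1, p_13 = 1*19680302 + 2939235 = 22619537, q_13 = 1*732425 + 109387 = 841812.
Check: 22619537^2 - 722*841812^2 = 511643454094369 - 511643454094368 = 1, so (x, y) = (22619537, 841812) solves the equation, and by the theorem it is the least positive solution.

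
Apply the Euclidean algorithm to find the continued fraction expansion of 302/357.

[0; 1, 5, 2, 27]

Run the Euclidean algorithm on 302 and 357; the successive quotients are the partial quotients a_0, a_1, ... (each step inverts the fractional part left over by the previous one):
  302 = 0*357 + 302, so a_0 = 0.
  357 = 1*302 + 55, so a_1 = 1.
  302 = 5*55 + 27, so a_2 = 5.
  55 = 2*27 + 1, so a_3 = 2.
  27 = 27*1 + 0, so a_4 = 27.
The remainder reaches 0 after 5 divisions, so the expansion has 5 partial quotients, read off in order.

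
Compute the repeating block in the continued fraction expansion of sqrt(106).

Write x_i = (sqrt(106) + m_i)/d_i with (m_0, d_0) = (0, 1). a_0 = floor(sqrt(106)) = 10, since 10^2 = 100 <= 106 < 121 = 11^2.
Iterate m_{i+1} = d_i*a_i - m_i, d_{i+1} = (106 - m_{i+1}^2)/d_i, a_{i+1} = floor((a_0 + m_{i+1})/d_{i+1}):
  m_1 = 1*10 - 0 = 10, d_1 = (106 - 10^2)/1 = 6/1 = 6, a_1 = floor((10 + 10)/6) = 3.
  m_2 = 6*3 - 10 = 8, d_2 = (106 - 8^2)/6 = 42/6 = 7, a_2 = floor((10 + 8)/7) = 2.
  m_3 = 7*2 - 8 = 6, d_3 = (106 - 6^2)/7 = 70/7 = 10, a_3 = floor((10 + 6)/10) = 1.
  m_4 = 10*1 - 6 = 4, d_4 = (106 - 4^2)/10 = 90/10 = 9, a_4 = floor((10 + 4)/9) = 1.
  m_5 = 9*1 - 4 = 5, d_5 = (106 - 5^2)/9 = 81/9 = 9, a_5 = floor((10 + 5)/9) = 1.
  m_6 = 9*1 - 5 = 4, d_6 = (106 - 4^2)/9 = 90/9 = 10, a_6 = floor((10 + 4)/10) = 1.
  m_7 = 10*1 - 4 = 6, d_7 = (106 - 6^2)/10 = 70/10 = 7, a_7 = floor((10 + 6)/7) = 2.
  m_8 = 7*2 - 6 = 8, d_8 = (106 - 8^2)/7 = 42/7 = 6, a_8 = floor((10 + 8)/6) = 3.
  m_9 = 6*3 - 8 = 10, d_9 = (106 - 10^2)/6 = 6/6 = 1, a_9 = floor((10 + 10)/1) = 20.
  m_10 = 1*20 - 10 = 10, d_10 = (106 - 10^2)/1 = 6/1 = 6: (m_10, d_10) = (m_1, d_1) = (10, 6), so from here the quotients repeat a_1, ..., a_9; the period length is 9.
Hence the expansion of sqrt(106) is a_0 = 10 followed by the repeating block 3, 2, 1, 1, 1, 1, 2, 3, 20 (period 9).

[10; (3, 2, 1, 1, 1, 1, 2, 3, 20)]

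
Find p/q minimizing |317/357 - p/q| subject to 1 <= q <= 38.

Expand x = 317/357 as a continued fraction with the Euclidean algorithm:
  317 = 0*357 + 317, so a_0 = 0.
  357 = 1*317 + 40, so a_1 = 1.
  317 = 7*40 + 37, so a_2 = 7.
  40 = 1*37 + 3, so a_3 = 1.
  37 = 12*3 + 1, so a_4 = 12.
  3 = 3*1 + 0, so a_5 = 3.
so x = [0; 1, 7, 1, 12, 3].
Convergents (p_i = a_i*p_{i-1} + p_{i-2}, q_i = a_i*q_{i-1} + q_{i-2} with p_{-2}=0, p_{-1}=1, q_{-2}=1, q_{-1}=0), until the denominator exceeds 38:
  i=0: a_0=0, p_0 = 0*1 + 0 = 0, q_0 = 0*0 + 1 = 1.
  i=1: a_1=1, p_1 = 1*0 + 1 = 1, q_1 = 1*1 + 0 = 1.
  i=2: a_2=7, p_2 = 7*1 + 0 = 7, q_2 = 7*1 + 1 = 8.
  i=3: a_3=1, p_3 = 1*7 + 1 = 8, q_3 = 1*8 + 1 = 9.
  i=4: a_4=12, p_4 = 12*8 + 7 = 103, q_4 = 12*9 + 8 = 116.
q_4 = 116 > 38, so the last convergent with denominator <= 38 is p_3/q_3 = 8/9.
The closest fraction with denominator <= 38 is either p_3/q_3 or the intermediate fraction (k*p_3 + p_2)/(k*q_3 + q_2) with the largest k >= 1 whose denominator stays <= 38; these approach x as k grows, and every other convergent or intermediate fraction in range is farther away.
Largest k: floor((38 - q_2)/q_3) = floor((38 - 8)/9) = 3.
That gives (3*8 + 7)/(3*9 + 8) = 31/35.
Compare the errors: |x - 8/9| = |317*9 - 8*357|/(357*9) = 3/3213, and |x - 31/35| = |317*35 - 31*357|/(357*35) = 28/12495.
Cross-multiplying, 3*12495 = 37485 < 89964 = 28*3213, so 3/3213 is smaller: the convergent 8/9 is closer to x than 31/35.

8/9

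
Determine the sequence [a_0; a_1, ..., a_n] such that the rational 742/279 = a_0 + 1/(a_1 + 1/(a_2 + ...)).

Run the Euclidean algorithm on 742 and 279; the successive quotients are the partial quotients a_0, a_1, ... (each step inverts the fractional part left over by the previous one):
  742 = 2*279 + 184, so a_0 = 2.
  279 = 1*184 + 95, so a_1 = 1.
  184 = 1*95 + 89, so a_2 = 1.
  95 = 1*89 + 6, so a_3 = 1.
  89 = 14*6 + 5, so a_4 = 14.
  6 = 1*5 + 1, so a_5 = 1.
  5 = 5*1 + 0, so a_6 = 5.
The remainder reaches 0 after 7 divisions, so the expansion has 7 partial quotients, read off in order.

[2; 1, 1, 1, 14, 1, 5]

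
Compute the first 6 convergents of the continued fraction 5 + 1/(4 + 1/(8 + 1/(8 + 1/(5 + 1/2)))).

Using the convergent recurrence p_i = a_i*p_{i-1} + p_{i-2}, q_i = a_i*q_{i-1} + q_{i-2} with p_{-2}=0, p_{-1}=1, q_{-2}=1, q_{-1}=0:
  i=0: a_0=5, p_0 = 5*1 + 0 = 5, q_0 = 5*0 + 1 = 1.
  i=1: a_1=4, p_1 = 4*5 + 1 = 21, q_1 = 4*1 + 0 = 4.
  i=2: a_2=8, p_2 = 8*21 + 5 = 173, q_2 = 8*4 + 1 = 33.
  i=3: a_3=8, p_3 = 8*173 + 21 = 1405, q_3 = 8*33 + 4 = 268.
  i=4: a_4=5, p_4 = 5*1405 + 173 = 7198, q_4 = 5*268 + 33 = 1373.
  i=5: a_5=2, p_5 = 2*7198 + 1405 = 15801, q_5 = 2*1373 + 268 = 3014.

5/1, 21/4, 173/33, 1405/268, 7198/1373, 15801/3014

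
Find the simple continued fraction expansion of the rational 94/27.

[3; 2, 13]

Run the Euclidean algorithm on 94 and 27; the successive quotients are the partial quotients a_0, a_1, ... (each step inverts the fractional part left over by the previous one):
  94 = 3*27 + 13, so a_0 = 3.
  27 = 2*13 + 1, so a_1 = 2.
  13 = 13*1 + 0, so a_2 = 13.
The remainder reaches 0 after 3 divisions, so the expansion has 3 partial quotients, read off in order.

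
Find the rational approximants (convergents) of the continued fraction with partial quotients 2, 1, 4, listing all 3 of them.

2/1, 3/1, 14/5

Using the convergent recurrence p_i = a_i*p_{i-1} + p_{i-2}, q_i = a_i*q_{i-1} + q_{i-2} with p_{-2}=0, p_{-1}=1, q_{-2}=1, q_{-1}=0:
  i=0: a_0=2, p_0 = 2*1 + 0 = 2, q_0 = 2*0 + 1 = 1.
  i=1: a_1=1, p_1 = 1*2 + 1 = 3, q_1 = 1*1 + 0 = 1.
  i=2: a_2=4, p_2 = 4*3 + 2 = 14, q_2 = 4*1 + 1 = 5.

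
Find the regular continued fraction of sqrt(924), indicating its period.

Write x_i = (sqrt(924) + m_i)/d_i with (m_0, d_0) = (0, 1). a_0 = floor(sqrt(924)) = 30, since 30^2 = 900 <= 924 < 961 = 31^2.
Iterate m_{i+1} = d_i*a_i - m_i, d_{i+1} = (924 - m_{i+1}^2)/d_i, a_{i+1} = floor((a_0 + m_{i+1})/d_{i+1}):
  m_1 = 1*30 - 0 = 30, d_1 = (924 - 30^2)/1 = 24/1 = 24, a_1 = floor((30 + 30)/24) = 2.
  m_2 = 24*2 - 30 = 18, d_2 = (924 - 18^2)/24 = 600/24 = 25, a_2 = floor((30 + 18)/25) = 1.
  m_3 = 25*1 - 18 = 7, d_3 = (924 - 7^2)/25 = 875/25 = 35, a_3 = floor((30 + 7)/35) = 1.
  m_4 = 35*1 - 7 = 28, d_4 = (924 - 28^2)/35 = 140/35 = 4, a_4 = floor((30 + 28)/4) = 14.
  m_5 = 4*14 - 28 = 28, d_5 = (924 - 28^2)/4 = 140/4 = 35, a_5 = floor((30 + 28)/35) = 1.
  m_6 = 35*1 - 28 = 7, d_6 = (924 - 7^2)/35 = 875/35 = 25, a_6 = floor((30 + 7)/25) = 1.
  m_7 = 25*1 - 7 = 18, d_7 = (924 - 18^2)/25 = 600/25 = 24, a_7 = floor((30 + 18)/24) = 2.
  m_8 = 24*2 - 18 = 30, d_8 = (924 - 30^2)/24 = 24/24 = 1, a_8 = floor((30 + 30)/1) = 60.
  m_9 = 1*60 - 30 = 30, d_9 = (924 - 30^2)/1 = 24/1 = 24: (m_9, d_9) = (m_1, d_1) = (30, 24), so from here the quotients repeat a_1, ..., a_8; the period length is 8.
Hence the expansion of sqrt(924) is a_0 = 30 followed by the repeating block 2, 1, 1, 14, 1, 1, 2, 60 (period 8).

[30; (2, 1, 1, 14, 1, 1, 2, 60)]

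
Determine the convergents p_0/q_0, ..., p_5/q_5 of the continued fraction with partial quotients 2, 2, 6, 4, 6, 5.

2/1, 5/2, 32/13, 133/54, 830/337, 4283/1739

Using the convergent recurrence p_i = a_i*p_{i-1} + p_{i-2}, q_i = a_i*q_{i-1} + q_{i-2} with p_{-2}=0, p_{-1}=1, q_{-2}=1, q_{-1}=0:
  i=0: a_0=2, p_0 = 2*1 + 0 = 2, q_0 = 2*0 + 1 = 1.
  i=1: a_1=2, p_1 = 2*2 + 1 = 5, q_1 = 2*1 + 0 = 2.
  i=2: a_2=6, p_2 = 6*5 + 2 = 32, q_2 = 6*2 + 1 = 13.
  i=3: a_3=4, p_3 = 4*32 + 5 = 133, q_3 = 4*13 + 2 = 54.
  i=4: a_4=6, p_4 = 6*133 + 32 = 830, q_4 = 6*54 + 13 = 337.
  i=5: a_5=5, p_5 = 5*830 + 133 = 4283, q_5 = 5*337 + 54 = 1739.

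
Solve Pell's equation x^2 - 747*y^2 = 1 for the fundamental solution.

First expand sqrt(747) as a continued fraction. With x_i = (sqrt(747) + m_i)/d_i and (m_0, d_0) = (0, 1): a_0 = floor(sqrt(747)) = 27, since 27^2 = 729 <= 747 < 784 = 28^2.
Iterate m_{i+1} = d_i*a_i - m_i, d_{i+1} = (747 - m_{i+1}^2)/d_i, a_{i+1} = floor((a_0 + m_{i+1})/d_{i+1}):
  m_1 = 1*27 - 0 = 27, d_1 = (747 - 27^2)/1 = 18/1 = 18, a_1 = floor((27 + 27)/18) = 3.
  m_2 = 18*3 - 27 = 27, d_2 = (747 - 27^2)/18 = 18/18 = 1, a_2 = floor((27 + 27)/1) = 54.
  m_3 = 1*54 - 27 = 27, d_3 = (747 - 27^2)/1 = 18/1 = 18: (m_3, d_3) = (m_1, d_1) = (27, 18), so from here the quotients repeat a_1, a_2; the period length is 2.
So sqrt(747) = [27; (3, 54)] with period length k = 2.
k is even, so the fundamental solution of x^2 - 747y^2 = 1 is (p_{k-1}, q_{k-1}) = (p_1, q_1); compute convergents through index 1.
Convergents (p_i = a_i*p_{i-1} + p_{i-2}, q_i = a_i*q_{i-1} + q_{i-2} with p_{-2}=0, p_{-1}=1, q_{-2}=1, q_{-1}=0):
  i=0: a_0=27, p_0 = 27*1 + 0 = 27, q_0 = 27*0 + 1 = 1.
  i=1: a_1=3, p_1 = 3*27 + 1 = 82, q_1 = 3*1 + 0 = 3.
Check: 82^2 - 747*3^2 = 6724 - 6723 = 1, so (x, y) = (82, 3) solves the equation, and by the theorem it is the least positive solution.

(x, y) = (82, 3)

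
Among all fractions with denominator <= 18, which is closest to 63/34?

13/7

Expand x = 63/34 as a continued fraction with the Euclidean algorithm:
  63 = 1*34 + 29, so a_0 = 1.
  34 = 1*29 + 5, so a_1 = 1.
  29 = 5*5 + 4, so a_2 = 5.
  5 = 1*4 + 1, so a_3 = 1.
  4 = 4*1 + 0, so a_4 = 4.
so x = [1; 1, 5, 1, 4].
Convergents (p_i = a_i*p_{i-1} + p_{i-2}, q_i = a_i*q_{i-1} + q_{i-2} with p_{-2}=0, p_{-1}=1, q_{-2}=1, q_{-1}=0), until the denominator exceeds 18:
  i=0: a_0=1, p_0 = 1*1 + 0 = 1, q_0 = 1*0 + 1 = 1.
  i=1: a_1=1, p_1 = 1*1 + 1 = 2, q_1 = 1*1 + 0 = 1.
  i=2: a_2=5, p_2 = 5*2 + 1 = 11, q_2 = 5*1 + 1 = 6.
  i=3: a_3=1, p_3 = 1*11 + 2 = 13, q_3 = 1*6 + 1 = 7.
  i=4: a_4=4, p_4 = 4*13 + 11 = 63, q_4 = 4*7 + 6 = 34.
q_4 = 34 > 18, so the last convergent with denominator <= 18 is p_3/q_3 = 13/7.
The closest fraction with denominator <= 18 is either p_3/q_3 or the intermediate fraction (k*p_3 + p_2)/(k*q_3 + q_2) with the largest k >= 1 whose denominator stays <= 18; these approach x as k grows, and every other convergent or intermediate fraction in range is farther away.
Largest k: floor((18 - q_2)/q_3) = floor((18 - 6)/7) = 1.
That gives (1*13 + 11)/(1*7 + 6) = 24/13.
Compare the errors: |x - 13/7| = |63*7 - 13*34|/(34*7) = 1/238, and |x - 24/13| = |63*13 - 24*34|/(34*13) = 3/442.
Cross-multiplying, 1*442 = 442 < 714 = 3*238, so 1/238 is smaller: the convergent 13/7 is closer to x than 24/13.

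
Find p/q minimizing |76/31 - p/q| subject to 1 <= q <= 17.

27/11

Expand x = 76/31 as a continued fraction with the Euclidean algorithm:
  76 = 2*31 + 14, so a_0 = 2.
  31 = 2*14 + 3, so a_1 = 2.
  14 = 4*3 + 2, so a_2 = 4.
  3 = 1*2 + 1, so a_3 = 1.
  2 = 2*1 + 0, so a_4 = 2.
so x = [2; 2, 4, 1, 2].
Convergents (p_i = a_i*p_{i-1} + p_{i-2}, q_i = a_i*q_{i-1} + q_{i-2} with p_{-2}=0, p_{-1}=1, q_{-2}=1, q_{-1}=0), until the denominator exceeds 17:
  i=0: a_0=2, p_0 = 2*1 + 0 = 2, q_0 = 2*0 + 1 = 1.
  i=1: a_1=2, p_1 = 2*2 + 1 = 5, q_1 = 2*1 + 0 = 2.
  i=2: a_2=4, p_2 = 4*5 + 2 = 22, q_2 = 4*2 + 1 = 9.
  i=3: a_3=1, p_3 = 1*22 + 5 = 27, q_3 = 1*9 + 2 = 11.
  i=4: a_4=2, p_4 = 2*27 + 22 = 76, q_4 = 2*11 + 9 = 31.
q_4 = 31 > 17, so the last convergent with denominator <= 17 is p_3/q_3 = 27/11.
The closest fraction with denominator <= 17 is either p_3/q_3 or the intermediate fraction (k*p_3 + p_2)/(k*q_3 + q_2) with the largest k >= 1 whose denominator stays <= 17; these approach x as k grows, and every other convergent or intermediate fraction in range is farther away.
Largest k: floor((17 - q_2)/q_3) = floor((17 - 9)/11) = 0.
Since k = 0, no intermediate fraction beyond p_3/q_3 has denominator <= 17, so the convergent 27/11 is the closest (its error is |76*11 - 27*31|/(31*11) = 1/341).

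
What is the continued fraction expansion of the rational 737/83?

Run the Euclidean algorithm on 737 and 83; the successive quotients are the partial quotients a_0, a_1, ... (each step inverts the fractional part left over by the previous one):
  737 = 8*83 + 73, so a_0 = 8.
  83 = 1*73 + 10, so a_1 = 1.
  73 = 7*10 + 3, so a_2 = 7.
  10 = 3*3 + 1, so a_3 = 3.
  3 = 3*1 + 0, so a_4 = 3.
The remainder reaches 0 after 5 divisions, so the expansion has 5 partial quotients, read off in order.

[8; 1, 7, 3, 3]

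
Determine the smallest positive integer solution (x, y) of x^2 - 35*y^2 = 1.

First expand sqrt(35) as a continued fraction. With x_i = (sqrt(35) + m_i)/d_i and (m_0, d_0) = (0, 1): a_0 = floor(sqrt(35)) = 5, since 5^2 = 25 <= 35 < 36 = 6^2.
Iterate m_{i+1} = d_i*a_i - m_i, d_{i+1} = (35 - m_{i+1}^2)/d_i, a_{i+1} = floor((a_0 + m_{i+1})/d_{i+1}):
  m_1 = 1*5 - 0 = 5, d_1 = (35 - 5^2)/1 = 10/1 = 10, a_1 = floor((5 + 5)/10) = 1.
  m_2 = 10*1 - 5 = 5, d_2 = (35 - 5^2)/10 = 10/10 = 1, a_2 = floor((5 + 5)/1) = 10.
  m_3 = 1*10 - 5 = 5, d_3 = (35 - 5^2)/1 = 10/1 = 10: (m_3, d_3) = (m_1, d_1) = (5, 10), so from here the quotients repeat a_1, a_2; the period length is 2.
So sqrt(35) = [5; (1, 10)] with period length k = 2.
k is even, so the fundamental solution of x^2 - 35y^2 = 1 is (p_{k-1}, q_{k-1}) = (p_1, q_1); compute convergents through index 1.
Convergents (p_i = a_i*p_{i-1} + p_{i-2}, q_i = a_i*q_{i-1} + q_{i-2} with p_{-2}=0, p_{-1}=1, q_{-2}=1, q_{-1}=0):
  i=0: a_0=5, p_0 = 5*1 + 0 = 5, q_0 = 5*0 + 1 = 1.
  i=1: a_1=1, p_1 = 1*5 + 1 = 6, q_1 = 1*1 + 0 = 1.
Check: 6^2 - 35*1^2 = 36 - 35 = 1, so (x, y) = (6, 1) solves the equation, and by the theorem it is the least positive solution.

(x, y) = (6, 1)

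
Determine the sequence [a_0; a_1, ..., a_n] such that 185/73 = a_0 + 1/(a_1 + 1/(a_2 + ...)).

Run the Euclidean algorithm on 185 and 73; the successive quotients are the partial quotients a_0, a_1, ... (each step inverts the fractional part left over by the previous one):
  185 = 2*73 + 39, so a_0 = 2.
  73 = 1*39 + 34, so a_1 = 1.
  39 = 1*34 + 5, so a_2 = 1.
  34 = 6*5 + 4, so a_3 = 6.
  5 = 1*4 + 1, so a_4 = 1.
  4 = 4*1 + 0, so a_5 = 4.
The remainder reaches 0 after 6 divisions, so the expansion has 6 partial quotients, read off in order.

[2; 1, 1, 6, 1, 4]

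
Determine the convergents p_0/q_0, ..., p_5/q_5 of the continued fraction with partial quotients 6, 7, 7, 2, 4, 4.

6/1, 43/7, 307/50, 657/107, 2935/478, 12397/2019

Using the convergent recurrence p_i = a_i*p_{i-1} + p_{i-2}, q_i = a_i*q_{i-1} + q_{i-2} with p_{-2}=0, p_{-1}=1, q_{-2}=1, q_{-1}=0:
  i=0: a_0=6, p_0 = 6*1 + 0 = 6, q_0 = 6*0 + 1 = 1.
  i=1: a_1=7, p_1 = 7*6 + 1 = 43, q_1 = 7*1 + 0 = 7.
  i=2: a_2=7, p_2 = 7*43 + 6 = 307, q_2 = 7*7 + 1 = 50.
  i=3: a_3=2, p_3 = 2*307 + 43 = 657, q_3 = 2*50 + 7 = 107.
  i=4: a_4=4, p_4 = 4*657 + 307 = 2935, q_4 = 4*107 + 50 = 478.
  i=5: a_5=4, p_5 = 4*2935 + 657 = 12397, q_5 = 4*478 + 107 = 2019.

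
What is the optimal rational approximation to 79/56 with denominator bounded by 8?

Expand x = 79/56 as a continued fraction with the Euclidean algorithm:
  79 = 1*56 + 23, so a_0 = 1.
  56 = 2*23 + 10, so a_1 = 2.
  23 = 2*10 + 3, so a_2 = 2.
  10 = 3*3 + 1, so a_3 = 3.
  3 = 3*1 + 0, so a_4 = 3.
so x = [1; 2, 2, 3, 3].
Convergents (p_i = a_i*p_{i-1} + p_{i-2}, q_i = a_i*q_{i-1} + q_{i-2} with p_{-2}=0, p_{-1}=1, q_{-2}=1, q_{-1}=0), until the denominator exceeds 8:
  i=0: a_0=1, p_0 = 1*1 + 0 = 1, q_0 = 1*0 + 1 = 1.
  i=1: a_1=2, p_1 = 2*1 + 1 = 3, q_1 = 2*1 + 0 = 2.
  i=2: a_2=2, p_2 = 2*3 + 1 = 7, q_2 = 2*2 + 1 = 5.
  i=3: a_3=3, p_3 = 3*7 + 3 = 24, q_3 = 3*5 + 2 = 17.
q_3 = 17 > 8, so the last convergent with denominator <= 8 is p_2/q_2 = 7/5.
The closest fraction with denominator <= 8 is either p_2/q_2 or the intermediate fraction (k*p_2 + p_1)/(k*q_2 + q_1) with the largest k >= 1 whose denominator stays <= 8; these approach x as k grows, and every other convergent or intermediate fraction in range is farther away.
Largest k: floor((8 - q_1)/q_2) = floor((8 - 2)/5) = 1.
That gives (1*7 + 3)/(1*5 + 2) = 10/7.
Compare the errors: |x - 7/5| = |79*5 - 7*56|/(56*5) = 3/280, and |x - 10/7| = |79*7 - 10*56|/(56*7) = 7/392.
Cross-multiplying, 3*392 = 1176 < 1960 = 7*280, so 3/280 is smaller: the convergent 7/5 is closer to x than 10/7.

7/5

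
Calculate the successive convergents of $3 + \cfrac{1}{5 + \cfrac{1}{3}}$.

Using the convergent recurrence p_i = a_i*p_{i-1} + p_{i-2}, q_i = a_i*q_{i-1} + q_{i-2} with p_{-2}=0, p_{-1}=1, q_{-2}=1, q_{-1}=0:
  i=0: a_0=3, p_0 = 3*1 + 0 = 3, q_0 = 3*0 + 1 = 1.
  i=1: a_1=5, p_1 = 5*3 + 1 = 16, q_1 = 5*1 + 0 = 5.
  i=2: a_2=3, p_2 = 3*16 + 3 = 51, q_2 = 3*5 + 1 = 16.

3/1, 16/5, 51/16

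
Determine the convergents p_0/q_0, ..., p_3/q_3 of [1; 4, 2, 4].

Using the convergent recurrence p_i = a_i*p_{i-1} + p_{i-2}, q_i = a_i*q_{i-1} + q_{i-2} with p_{-2}=0, p_{-1}=1, q_{-2}=1, q_{-1}=0:
  i=0: a_0=1, p_0 = 1*1 + 0 = 1, q_0 = 1*0 + 1 = 1.
  i=1: a_1=4, p_1 = 4*1 + 1 = 5, q_1 = 4*1 + 0 = 4.
  i=2: a_2=2, p_2 = 2*5 + 1 = 11, q_2 = 2*4 + 1 = 9.
  i=3: a_3=4, p_3 = 4*11 + 5 = 49, q_3 = 4*9 + 4 = 40.

1/1, 5/4, 11/9, 49/40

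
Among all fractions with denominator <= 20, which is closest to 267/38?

141/20

Expand x = 267/38 as a continued fraction with the Euclidean algorithm:
  267 = 7*38 + 1, so a_0 = 7.
  38 = 38*1 + 0, so a_1 = 38.
so x = [7; 38].
Convergents (p_i = a_i*p_{i-1} + p_{i-2}, q_i = a_i*q_{i-1} + q_{i-2} with p_{-2}=0, p_{-1}=1, q_{-2}=1, q_{-1}=0), until the denominator exceeds 20:
  i=0: a_0=7, p_0 = 7*1 + 0 = 7, q_0 = 7*0 + 1 = 1.
  i=1: a_1=38, p_1 = 38*7 + 1 = 267, q_1 = 38*1 + 0 = 38.
q_1 = 38 > 20, so the last convergent with denominator <= 20 is p_0/q_0 = 7/1.
The closest fraction with denominator <= 20 is either p_0/q_0 or the intermediate fraction (k*p_0 + p_{-1})/(k*q_0 + q_{-1}) with the largest k >= 1 whose denominator stays <= 20; these approach x as k grows, and every other convergent or intermediate fraction in range is farther away.
Largest k: floor((20 - q_{-1})/q_0) = floor((20 - 0)/1) = 20 (using the seeds p_{-1} = 1, q_{-1} = 0).
That gives (20*7 + 1)/(20*1 + 0) = 141/20.
Compare the errors: |x - 7/1| = |267*1 - 7*38|/(38*1) = 1/38, and |x - 141/20| = |267*20 - 141*38|/(38*20) = 18/760.
Cross-multiplying, 18*38 = 684 < 760 = 1*760, so 18/760 is smaller: the intermediate fraction 141/20 is closer to x than 7/1.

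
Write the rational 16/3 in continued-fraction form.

[5; 3]

Run the Euclidean algorithm on 16 and 3; the successive quotients are the partial quotients a_0, a_1, ... (each step inverts the fractional part left over by the previous one):
  16 = 5*3 + 1, so a_0 = 5.
  3 = 3*1 + 0, so a_1 = 3.
The remainder reaches 0 after 2 divisions, so the expansion has 2 partial quotients, read off in order.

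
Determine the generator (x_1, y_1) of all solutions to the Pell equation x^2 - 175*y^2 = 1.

(x, y) = (2024, 153)

First expand sqrt(175) as a continued fraction. With x_i = (sqrt(175) + m_i)/d_i and (m_0, d_0) = (0, 1): a_0 = floor(sqrt(175)) = 13, since 13^2 = 169 <= 175 < 196 = 14^2.
Iterate m_{i+1} = d_i*a_i - m_i, d_{i+1} = (175 - m_{i+1}^2)/d_i, a_{i+1} = floor((a_0 + m_{i+1})/d_{i+1}):
  m_1 = 1*13 - 0 = 13, d_1 = (175 - 13^2)/1 = 6/1 = 6, a_1 = floor((13 + 13)/6) = 4.
  m_2 = 6*4 - 13 = 11, d_2 = (175 - 11^2)/6 = 54/6 = 9, a_2 = floor((13 + 11)/9) = 2.
  m_3 = 9*2 - 11 = 7, d_3 = (175 - 7^2)/9 = 126/9 = 14, a_3 = floor((13 + 7)/14) = 1.
  m_4 = 14*1 - 7 = 7, d_4 = (175 - 7^2)/14 = 126/14 = 9, a_4 = floor((13 + 7)/9) = 2.
  m_5 = 9*2 - 7 = 11, d_5 = (175 - 11^2)/9 = 54/9 = 6, a_5 = floor((13 + 11)/6) = 4.
  m_6 = 6*4 - 11 = 13, d_6 = (175 - 13^2)/6 = 6/6 = 1, a_6 = floor((13 + 13)/1) = 26.
  m_7 = 1*26 - 13 = 13, d_7 = (175 - 13^2)/1 = 6/1 = 6: (m_7, d_7) = (m_1, d_1) = (13, 6), so from here the quotients repeat a_1, ..., a_6; the period length is 6.
So sqrt(175) = [13; (4, 2, 1, 2, 4, 26)] with period length k = 6.
k is even, so the fundamental solution of x^2 - 175y^2 = 1 is (p_{k-1}, q_{k-1}) = (p_5, q_5); compute convergents through index 5.
Convergents (p_i = a_i*p_{i-1} + p_{i-2}, q_i = a_i*q_{i-1} + q_{i-2} with p_{-2}=0, p_{-1}=1, q_{-2}=1, q_{-1}=0):
  i=0: a_0=13, p_0 = 13*1 + 0 = 13, q_0 = 13*0 + 1 = 1.
  i=1: a_1=4, p_1 = 4*13 + 1 = 53, q_1 = 4*1 + 0 = 4.
  i=2: a_2=2, p_2 = 2*53 + 13 = 119, q_2 = 2*4 + 1 = 9.
  i=3: a_3=1, p_3 = 1*119 + 53 = 172, q_3 = 1*9 + 4 = 13.
  i=4: a_4=2, p_4 = 2*172 + 119 = 463, q_4 = 2*13 + 9 = 35.
  i=5: a_5=4, p_5 = 4*463 + 172 = 2024, q_5 = 4*35 + 13 = 153.
Check: 2024^2 - 175*153^2 = 4096576 - 4096575 = 1, so (x, y) = (2024, 153) solves the equation, and by the theorem it is the least positive solution.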